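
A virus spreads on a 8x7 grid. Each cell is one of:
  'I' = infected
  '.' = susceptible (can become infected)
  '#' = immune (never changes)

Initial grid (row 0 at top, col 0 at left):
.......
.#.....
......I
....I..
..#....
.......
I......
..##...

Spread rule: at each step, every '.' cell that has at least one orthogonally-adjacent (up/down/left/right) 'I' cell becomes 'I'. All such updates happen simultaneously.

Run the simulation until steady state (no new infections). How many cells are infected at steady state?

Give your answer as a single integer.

Step 0 (initial): 3 infected
Step 1: +10 new -> 13 infected
Step 2: +13 new -> 26 infected
Step 3: +13 new -> 39 infected
Step 4: +7 new -> 46 infected
Step 5: +4 new -> 50 infected
Step 6: +2 new -> 52 infected
Step 7: +0 new -> 52 infected

Answer: 52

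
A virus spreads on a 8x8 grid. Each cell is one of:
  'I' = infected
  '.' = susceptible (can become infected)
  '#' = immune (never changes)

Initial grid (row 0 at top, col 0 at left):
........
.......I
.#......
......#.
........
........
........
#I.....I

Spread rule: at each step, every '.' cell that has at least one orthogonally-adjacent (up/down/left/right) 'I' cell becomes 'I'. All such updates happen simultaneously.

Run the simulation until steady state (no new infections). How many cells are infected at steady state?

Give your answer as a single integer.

Answer: 61

Derivation:
Step 0 (initial): 3 infected
Step 1: +7 new -> 10 infected
Step 2: +11 new -> 21 infected
Step 3: +11 new -> 32 infected
Step 4: +11 new -> 43 infected
Step 5: +9 new -> 52 infected
Step 6: +6 new -> 58 infected
Step 7: +2 new -> 60 infected
Step 8: +1 new -> 61 infected
Step 9: +0 new -> 61 infected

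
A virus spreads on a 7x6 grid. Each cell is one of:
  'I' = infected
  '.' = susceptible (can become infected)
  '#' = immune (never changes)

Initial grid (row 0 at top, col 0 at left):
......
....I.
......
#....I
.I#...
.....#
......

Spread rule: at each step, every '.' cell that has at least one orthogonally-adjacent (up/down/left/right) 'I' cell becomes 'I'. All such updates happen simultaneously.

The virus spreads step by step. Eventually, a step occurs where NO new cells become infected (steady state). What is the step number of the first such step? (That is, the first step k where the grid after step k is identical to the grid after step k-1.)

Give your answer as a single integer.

Answer: 6

Derivation:
Step 0 (initial): 3 infected
Step 1: +10 new -> 13 infected
Step 2: +11 new -> 24 infected
Step 3: +9 new -> 33 infected
Step 4: +4 new -> 37 infected
Step 5: +2 new -> 39 infected
Step 6: +0 new -> 39 infected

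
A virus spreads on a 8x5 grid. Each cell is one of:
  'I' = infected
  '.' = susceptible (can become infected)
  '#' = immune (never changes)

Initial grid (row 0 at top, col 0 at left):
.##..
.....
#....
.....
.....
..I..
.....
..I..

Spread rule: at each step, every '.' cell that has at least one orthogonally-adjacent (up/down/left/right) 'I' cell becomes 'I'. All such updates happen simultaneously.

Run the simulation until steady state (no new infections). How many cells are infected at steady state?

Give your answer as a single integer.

Answer: 37

Derivation:
Step 0 (initial): 2 infected
Step 1: +6 new -> 8 infected
Step 2: +9 new -> 17 infected
Step 3: +7 new -> 24 infected
Step 4: +5 new -> 29 infected
Step 5: +3 new -> 32 infected
Step 6: +3 new -> 35 infected
Step 7: +2 new -> 37 infected
Step 8: +0 new -> 37 infected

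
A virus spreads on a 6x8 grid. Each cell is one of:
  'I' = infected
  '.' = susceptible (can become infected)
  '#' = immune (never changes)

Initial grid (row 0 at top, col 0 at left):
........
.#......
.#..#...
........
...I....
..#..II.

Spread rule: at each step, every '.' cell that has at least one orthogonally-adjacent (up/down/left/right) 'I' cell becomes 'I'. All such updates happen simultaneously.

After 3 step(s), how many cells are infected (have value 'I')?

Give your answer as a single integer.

Step 0 (initial): 3 infected
Step 1: +8 new -> 11 infected
Step 2: +7 new -> 18 infected
Step 3: +8 new -> 26 infected

Answer: 26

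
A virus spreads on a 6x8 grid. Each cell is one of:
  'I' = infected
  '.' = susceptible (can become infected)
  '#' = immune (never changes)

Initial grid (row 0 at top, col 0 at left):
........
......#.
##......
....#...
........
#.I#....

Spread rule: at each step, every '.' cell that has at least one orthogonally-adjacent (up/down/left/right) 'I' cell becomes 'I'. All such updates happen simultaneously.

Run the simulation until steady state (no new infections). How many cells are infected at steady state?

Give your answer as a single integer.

Answer: 42

Derivation:
Step 0 (initial): 1 infected
Step 1: +2 new -> 3 infected
Step 2: +3 new -> 6 infected
Step 3: +5 new -> 11 infected
Step 4: +5 new -> 16 infected
Step 5: +7 new -> 23 infected
Step 6: +8 new -> 31 infected
Step 7: +6 new -> 37 infected
Step 8: +2 new -> 39 infected
Step 9: +2 new -> 41 infected
Step 10: +1 new -> 42 infected
Step 11: +0 new -> 42 infected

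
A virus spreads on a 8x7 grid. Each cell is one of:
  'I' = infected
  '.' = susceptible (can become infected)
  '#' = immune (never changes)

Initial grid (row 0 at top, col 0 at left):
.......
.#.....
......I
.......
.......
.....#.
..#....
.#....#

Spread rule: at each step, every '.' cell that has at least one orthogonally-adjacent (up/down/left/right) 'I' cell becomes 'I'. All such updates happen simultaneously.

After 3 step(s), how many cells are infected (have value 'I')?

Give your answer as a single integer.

Answer: 15

Derivation:
Step 0 (initial): 1 infected
Step 1: +3 new -> 4 infected
Step 2: +5 new -> 9 infected
Step 3: +6 new -> 15 infected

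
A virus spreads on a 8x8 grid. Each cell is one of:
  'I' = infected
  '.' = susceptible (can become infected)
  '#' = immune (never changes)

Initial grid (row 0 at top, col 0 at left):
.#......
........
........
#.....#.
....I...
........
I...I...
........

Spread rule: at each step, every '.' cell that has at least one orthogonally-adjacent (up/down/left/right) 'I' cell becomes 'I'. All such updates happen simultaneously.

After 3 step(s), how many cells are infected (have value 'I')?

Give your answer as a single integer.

Step 0 (initial): 3 infected
Step 1: +10 new -> 13 infected
Step 2: +14 new -> 27 infected
Step 3: +11 new -> 38 infected

Answer: 38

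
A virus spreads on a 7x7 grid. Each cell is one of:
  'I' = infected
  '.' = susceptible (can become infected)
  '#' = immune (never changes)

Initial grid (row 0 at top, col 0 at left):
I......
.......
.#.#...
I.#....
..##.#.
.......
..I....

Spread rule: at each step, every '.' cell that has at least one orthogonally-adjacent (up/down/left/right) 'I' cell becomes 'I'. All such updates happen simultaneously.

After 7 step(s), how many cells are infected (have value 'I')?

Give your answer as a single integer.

Step 0 (initial): 3 infected
Step 1: +8 new -> 11 infected
Step 2: +8 new -> 19 infected
Step 3: +4 new -> 23 infected
Step 4: +6 new -> 29 infected
Step 5: +4 new -> 33 infected
Step 6: +6 new -> 39 infected
Step 7: +3 new -> 42 infected

Answer: 42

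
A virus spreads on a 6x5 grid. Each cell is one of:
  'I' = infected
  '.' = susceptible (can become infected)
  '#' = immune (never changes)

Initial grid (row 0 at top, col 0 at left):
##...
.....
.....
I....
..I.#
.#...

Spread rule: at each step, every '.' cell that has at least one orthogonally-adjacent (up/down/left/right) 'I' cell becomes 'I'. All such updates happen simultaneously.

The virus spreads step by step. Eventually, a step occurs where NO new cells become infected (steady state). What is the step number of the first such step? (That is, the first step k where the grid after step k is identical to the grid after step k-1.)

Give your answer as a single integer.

Answer: 7

Derivation:
Step 0 (initial): 2 infected
Step 1: +7 new -> 9 infected
Step 2: +6 new -> 15 infected
Step 3: +5 new -> 20 infected
Step 4: +3 new -> 23 infected
Step 5: +2 new -> 25 infected
Step 6: +1 new -> 26 infected
Step 7: +0 new -> 26 infected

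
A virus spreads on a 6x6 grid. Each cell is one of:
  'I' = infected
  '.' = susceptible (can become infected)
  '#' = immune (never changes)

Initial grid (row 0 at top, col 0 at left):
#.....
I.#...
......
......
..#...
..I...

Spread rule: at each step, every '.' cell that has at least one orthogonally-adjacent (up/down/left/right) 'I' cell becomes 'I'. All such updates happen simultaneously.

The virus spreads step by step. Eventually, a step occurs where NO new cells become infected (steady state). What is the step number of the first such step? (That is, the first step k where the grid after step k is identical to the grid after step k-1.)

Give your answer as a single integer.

Answer: 8

Derivation:
Step 0 (initial): 2 infected
Step 1: +4 new -> 6 infected
Step 2: +7 new -> 13 infected
Step 3: +7 new -> 20 infected
Step 4: +5 new -> 25 infected
Step 5: +4 new -> 29 infected
Step 6: +3 new -> 32 infected
Step 7: +1 new -> 33 infected
Step 8: +0 new -> 33 infected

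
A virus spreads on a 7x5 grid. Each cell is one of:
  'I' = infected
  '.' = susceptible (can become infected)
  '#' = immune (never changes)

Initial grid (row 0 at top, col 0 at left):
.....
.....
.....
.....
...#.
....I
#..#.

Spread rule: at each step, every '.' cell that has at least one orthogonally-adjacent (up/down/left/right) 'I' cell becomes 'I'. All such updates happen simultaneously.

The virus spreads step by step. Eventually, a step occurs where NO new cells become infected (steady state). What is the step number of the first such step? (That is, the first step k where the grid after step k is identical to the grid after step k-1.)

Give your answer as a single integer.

Step 0 (initial): 1 infected
Step 1: +3 new -> 4 infected
Step 2: +2 new -> 6 infected
Step 3: +5 new -> 11 infected
Step 4: +6 new -> 17 infected
Step 5: +5 new -> 22 infected
Step 6: +4 new -> 26 infected
Step 7: +3 new -> 29 infected
Step 8: +2 new -> 31 infected
Step 9: +1 new -> 32 infected
Step 10: +0 new -> 32 infected

Answer: 10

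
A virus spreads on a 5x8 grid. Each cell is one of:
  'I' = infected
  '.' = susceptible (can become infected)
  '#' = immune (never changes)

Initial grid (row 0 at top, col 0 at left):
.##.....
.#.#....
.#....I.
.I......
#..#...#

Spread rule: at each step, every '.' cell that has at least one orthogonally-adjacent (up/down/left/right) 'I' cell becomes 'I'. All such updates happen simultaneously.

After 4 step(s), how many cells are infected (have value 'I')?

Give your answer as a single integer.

Step 0 (initial): 2 infected
Step 1: +7 new -> 9 infected
Step 2: +11 new -> 20 infected
Step 3: +8 new -> 28 infected
Step 4: +3 new -> 31 infected

Answer: 31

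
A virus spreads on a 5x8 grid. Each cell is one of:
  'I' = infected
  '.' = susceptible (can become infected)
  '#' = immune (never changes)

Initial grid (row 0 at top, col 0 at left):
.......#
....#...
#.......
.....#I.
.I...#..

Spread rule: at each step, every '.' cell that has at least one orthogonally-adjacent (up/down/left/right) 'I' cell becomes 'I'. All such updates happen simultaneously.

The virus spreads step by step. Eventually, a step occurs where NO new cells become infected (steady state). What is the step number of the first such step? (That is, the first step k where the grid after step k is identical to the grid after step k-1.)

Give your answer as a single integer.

Answer: 7

Derivation:
Step 0 (initial): 2 infected
Step 1: +6 new -> 8 infected
Step 2: +8 new -> 16 infected
Step 3: +8 new -> 24 infected
Step 4: +6 new -> 30 infected
Step 5: +4 new -> 34 infected
Step 6: +1 new -> 35 infected
Step 7: +0 new -> 35 infected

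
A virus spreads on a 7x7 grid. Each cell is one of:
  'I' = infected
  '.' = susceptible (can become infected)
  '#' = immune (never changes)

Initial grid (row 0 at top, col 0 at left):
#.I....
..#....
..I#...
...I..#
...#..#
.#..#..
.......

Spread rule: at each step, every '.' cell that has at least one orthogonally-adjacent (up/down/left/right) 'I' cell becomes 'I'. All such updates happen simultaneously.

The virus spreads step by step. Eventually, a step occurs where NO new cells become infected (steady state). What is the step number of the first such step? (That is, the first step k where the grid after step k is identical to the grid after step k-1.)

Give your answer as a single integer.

Step 0 (initial): 3 infected
Step 1: +5 new -> 8 infected
Step 2: +9 new -> 17 infected
Step 3: +8 new -> 25 infected
Step 4: +7 new -> 32 infected
Step 5: +6 new -> 38 infected
Step 6: +3 new -> 41 infected
Step 7: +0 new -> 41 infected

Answer: 7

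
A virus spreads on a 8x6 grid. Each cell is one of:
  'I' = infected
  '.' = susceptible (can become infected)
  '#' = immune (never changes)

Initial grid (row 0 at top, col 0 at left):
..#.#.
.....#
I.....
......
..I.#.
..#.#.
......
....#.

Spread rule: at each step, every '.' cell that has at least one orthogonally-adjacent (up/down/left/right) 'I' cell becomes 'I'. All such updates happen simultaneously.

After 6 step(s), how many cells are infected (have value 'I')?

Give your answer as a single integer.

Answer: 40

Derivation:
Step 0 (initial): 2 infected
Step 1: +6 new -> 8 infected
Step 2: +8 new -> 16 infected
Step 3: +7 new -> 23 infected
Step 4: +8 new -> 31 infected
Step 5: +7 new -> 38 infected
Step 6: +2 new -> 40 infected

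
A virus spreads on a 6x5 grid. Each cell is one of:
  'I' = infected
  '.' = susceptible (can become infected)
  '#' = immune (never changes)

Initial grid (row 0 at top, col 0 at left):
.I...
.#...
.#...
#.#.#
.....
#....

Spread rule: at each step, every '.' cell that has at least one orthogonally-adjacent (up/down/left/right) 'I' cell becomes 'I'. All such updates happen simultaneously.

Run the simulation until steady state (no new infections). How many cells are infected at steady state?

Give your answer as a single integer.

Step 0 (initial): 1 infected
Step 1: +2 new -> 3 infected
Step 2: +3 new -> 6 infected
Step 3: +4 new -> 10 infected
Step 4: +2 new -> 12 infected
Step 5: +2 new -> 14 infected
Step 6: +1 new -> 15 infected
Step 7: +3 new -> 18 infected
Step 8: +3 new -> 21 infected
Step 9: +3 new -> 24 infected
Step 10: +0 new -> 24 infected

Answer: 24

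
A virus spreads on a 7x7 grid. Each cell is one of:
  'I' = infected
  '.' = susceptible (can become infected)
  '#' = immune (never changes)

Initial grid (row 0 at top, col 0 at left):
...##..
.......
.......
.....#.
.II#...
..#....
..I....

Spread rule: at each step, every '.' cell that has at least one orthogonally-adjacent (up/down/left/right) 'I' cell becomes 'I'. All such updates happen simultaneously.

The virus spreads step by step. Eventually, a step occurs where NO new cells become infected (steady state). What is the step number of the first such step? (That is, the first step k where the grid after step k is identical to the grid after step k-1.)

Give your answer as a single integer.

Step 0 (initial): 3 infected
Step 1: +6 new -> 9 infected
Step 2: +8 new -> 17 infected
Step 3: +7 new -> 24 infected
Step 4: +8 new -> 32 infected
Step 5: +5 new -> 37 infected
Step 6: +3 new -> 40 infected
Step 7: +3 new -> 43 infected
Step 8: +1 new -> 44 infected
Step 9: +0 new -> 44 infected

Answer: 9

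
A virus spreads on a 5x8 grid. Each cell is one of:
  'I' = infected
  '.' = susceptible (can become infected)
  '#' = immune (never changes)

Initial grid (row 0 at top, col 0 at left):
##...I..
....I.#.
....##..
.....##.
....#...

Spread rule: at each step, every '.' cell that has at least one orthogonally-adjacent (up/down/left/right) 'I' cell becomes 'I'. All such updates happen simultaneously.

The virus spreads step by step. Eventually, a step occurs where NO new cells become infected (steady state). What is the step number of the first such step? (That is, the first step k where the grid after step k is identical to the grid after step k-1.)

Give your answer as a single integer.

Step 0 (initial): 2 infected
Step 1: +4 new -> 6 infected
Step 2: +4 new -> 10 infected
Step 3: +5 new -> 15 infected
Step 4: +6 new -> 21 infected
Step 5: +5 new -> 26 infected
Step 6: +3 new -> 29 infected
Step 7: +2 new -> 31 infected
Step 8: +1 new -> 32 infected
Step 9: +0 new -> 32 infected

Answer: 9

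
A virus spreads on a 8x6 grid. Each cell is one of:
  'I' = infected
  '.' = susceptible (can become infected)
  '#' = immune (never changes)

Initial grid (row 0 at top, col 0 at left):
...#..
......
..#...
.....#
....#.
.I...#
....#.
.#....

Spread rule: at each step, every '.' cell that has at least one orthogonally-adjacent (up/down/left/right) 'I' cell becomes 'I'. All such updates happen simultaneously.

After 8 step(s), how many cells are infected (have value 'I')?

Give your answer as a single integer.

Answer: 39

Derivation:
Step 0 (initial): 1 infected
Step 1: +4 new -> 5 infected
Step 2: +6 new -> 11 infected
Step 3: +8 new -> 19 infected
Step 4: +4 new -> 23 infected
Step 5: +6 new -> 29 infected
Step 6: +5 new -> 34 infected
Step 7: +3 new -> 37 infected
Step 8: +2 new -> 39 infected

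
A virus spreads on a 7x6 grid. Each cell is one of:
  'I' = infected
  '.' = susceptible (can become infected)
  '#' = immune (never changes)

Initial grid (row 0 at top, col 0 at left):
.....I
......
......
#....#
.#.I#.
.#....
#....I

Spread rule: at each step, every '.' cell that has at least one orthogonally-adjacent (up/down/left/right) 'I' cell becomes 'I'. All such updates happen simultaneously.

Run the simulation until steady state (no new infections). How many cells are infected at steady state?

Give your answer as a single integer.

Step 0 (initial): 3 infected
Step 1: +7 new -> 10 infected
Step 2: +10 new -> 20 infected
Step 3: +6 new -> 26 infected
Step 4: +4 new -> 30 infected
Step 5: +3 new -> 33 infected
Step 6: +1 new -> 34 infected
Step 7: +0 new -> 34 infected

Answer: 34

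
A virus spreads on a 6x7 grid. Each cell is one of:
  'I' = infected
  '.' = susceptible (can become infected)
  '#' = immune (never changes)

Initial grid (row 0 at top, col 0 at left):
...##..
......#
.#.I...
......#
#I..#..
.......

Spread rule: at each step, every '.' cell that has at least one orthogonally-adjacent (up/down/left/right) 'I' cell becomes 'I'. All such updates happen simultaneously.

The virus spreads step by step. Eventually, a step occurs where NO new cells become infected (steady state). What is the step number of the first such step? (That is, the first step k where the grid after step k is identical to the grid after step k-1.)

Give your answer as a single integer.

Answer: 7

Derivation:
Step 0 (initial): 2 infected
Step 1: +7 new -> 9 infected
Step 2: +9 new -> 18 infected
Step 3: +7 new -> 25 infected
Step 4: +5 new -> 30 infected
Step 5: +4 new -> 34 infected
Step 6: +1 new -> 35 infected
Step 7: +0 new -> 35 infected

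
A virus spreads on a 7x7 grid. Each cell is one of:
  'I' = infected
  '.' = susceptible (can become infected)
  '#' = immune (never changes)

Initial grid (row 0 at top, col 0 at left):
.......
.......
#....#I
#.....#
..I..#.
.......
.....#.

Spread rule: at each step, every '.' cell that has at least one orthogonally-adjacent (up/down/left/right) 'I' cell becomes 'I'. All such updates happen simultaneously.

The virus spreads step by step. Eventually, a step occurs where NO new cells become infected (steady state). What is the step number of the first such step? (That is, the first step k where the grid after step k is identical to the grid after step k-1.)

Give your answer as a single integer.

Answer: 7

Derivation:
Step 0 (initial): 2 infected
Step 1: +5 new -> 7 infected
Step 2: +10 new -> 17 infected
Step 3: +10 new -> 27 infected
Step 4: +9 new -> 36 infected
Step 5: +4 new -> 40 infected
Step 6: +3 new -> 43 infected
Step 7: +0 new -> 43 infected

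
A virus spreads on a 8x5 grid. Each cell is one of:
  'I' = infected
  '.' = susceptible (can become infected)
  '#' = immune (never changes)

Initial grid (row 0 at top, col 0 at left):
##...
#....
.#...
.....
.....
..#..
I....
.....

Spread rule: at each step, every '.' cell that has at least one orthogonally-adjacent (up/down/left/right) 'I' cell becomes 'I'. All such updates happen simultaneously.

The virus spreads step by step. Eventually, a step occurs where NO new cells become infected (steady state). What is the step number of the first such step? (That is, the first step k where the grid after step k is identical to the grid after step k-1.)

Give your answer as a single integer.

Step 0 (initial): 1 infected
Step 1: +3 new -> 4 infected
Step 2: +4 new -> 8 infected
Step 3: +4 new -> 12 infected
Step 4: +6 new -> 18 infected
Step 5: +4 new -> 22 infected
Step 6: +3 new -> 25 infected
Step 7: +3 new -> 28 infected
Step 8: +4 new -> 32 infected
Step 9: +2 new -> 34 infected
Step 10: +1 new -> 35 infected
Step 11: +0 new -> 35 infected

Answer: 11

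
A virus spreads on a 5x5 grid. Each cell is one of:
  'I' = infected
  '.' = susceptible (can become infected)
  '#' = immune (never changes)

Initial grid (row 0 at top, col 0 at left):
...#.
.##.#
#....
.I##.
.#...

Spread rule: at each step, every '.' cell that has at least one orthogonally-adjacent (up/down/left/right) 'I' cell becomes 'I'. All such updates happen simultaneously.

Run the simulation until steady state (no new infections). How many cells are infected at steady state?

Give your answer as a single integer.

Answer: 12

Derivation:
Step 0 (initial): 1 infected
Step 1: +2 new -> 3 infected
Step 2: +2 new -> 5 infected
Step 3: +1 new -> 6 infected
Step 4: +2 new -> 8 infected
Step 5: +1 new -> 9 infected
Step 6: +1 new -> 10 infected
Step 7: +1 new -> 11 infected
Step 8: +1 new -> 12 infected
Step 9: +0 new -> 12 infected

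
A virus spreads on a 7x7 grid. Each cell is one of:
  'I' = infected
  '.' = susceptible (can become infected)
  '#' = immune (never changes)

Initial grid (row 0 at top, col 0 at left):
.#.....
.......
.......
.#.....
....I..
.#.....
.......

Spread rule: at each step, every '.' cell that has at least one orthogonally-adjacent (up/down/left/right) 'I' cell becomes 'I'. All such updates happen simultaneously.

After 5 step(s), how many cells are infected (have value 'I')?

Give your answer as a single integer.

Answer: 39

Derivation:
Step 0 (initial): 1 infected
Step 1: +4 new -> 5 infected
Step 2: +8 new -> 13 infected
Step 3: +10 new -> 23 infected
Step 4: +8 new -> 31 infected
Step 5: +8 new -> 39 infected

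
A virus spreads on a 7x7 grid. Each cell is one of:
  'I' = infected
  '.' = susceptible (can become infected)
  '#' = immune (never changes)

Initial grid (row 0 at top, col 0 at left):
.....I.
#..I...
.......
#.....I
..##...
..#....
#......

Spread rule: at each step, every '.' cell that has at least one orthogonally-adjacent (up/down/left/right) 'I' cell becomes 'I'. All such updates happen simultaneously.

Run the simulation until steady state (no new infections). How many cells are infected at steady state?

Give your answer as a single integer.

Step 0 (initial): 3 infected
Step 1: +10 new -> 13 infected
Step 2: +10 new -> 23 infected
Step 3: +6 new -> 29 infected
Step 4: +5 new -> 34 infected
Step 5: +3 new -> 37 infected
Step 6: +3 new -> 40 infected
Step 7: +3 new -> 43 infected
Step 8: +0 new -> 43 infected

Answer: 43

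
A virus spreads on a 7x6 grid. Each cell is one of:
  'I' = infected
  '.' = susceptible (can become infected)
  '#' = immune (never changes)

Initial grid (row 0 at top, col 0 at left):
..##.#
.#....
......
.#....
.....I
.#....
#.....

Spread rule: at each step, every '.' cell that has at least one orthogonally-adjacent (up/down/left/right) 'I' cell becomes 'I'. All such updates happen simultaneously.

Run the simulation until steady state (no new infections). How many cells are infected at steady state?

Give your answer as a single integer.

Step 0 (initial): 1 infected
Step 1: +3 new -> 4 infected
Step 2: +5 new -> 9 infected
Step 3: +6 new -> 15 infected
Step 4: +6 new -> 21 infected
Step 5: +5 new -> 26 infected
Step 6: +5 new -> 31 infected
Step 7: +1 new -> 32 infected
Step 8: +1 new -> 33 infected
Step 9: +1 new -> 34 infected
Step 10: +1 new -> 35 infected
Step 11: +0 new -> 35 infected

Answer: 35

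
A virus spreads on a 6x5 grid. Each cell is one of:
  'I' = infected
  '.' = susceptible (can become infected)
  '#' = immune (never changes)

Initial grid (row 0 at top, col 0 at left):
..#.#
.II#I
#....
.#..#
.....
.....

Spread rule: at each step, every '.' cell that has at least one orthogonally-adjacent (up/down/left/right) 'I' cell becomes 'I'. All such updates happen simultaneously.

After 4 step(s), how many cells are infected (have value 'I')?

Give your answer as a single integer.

Answer: 16

Derivation:
Step 0 (initial): 3 infected
Step 1: +5 new -> 8 infected
Step 2: +3 new -> 11 infected
Step 3: +2 new -> 13 infected
Step 4: +3 new -> 16 infected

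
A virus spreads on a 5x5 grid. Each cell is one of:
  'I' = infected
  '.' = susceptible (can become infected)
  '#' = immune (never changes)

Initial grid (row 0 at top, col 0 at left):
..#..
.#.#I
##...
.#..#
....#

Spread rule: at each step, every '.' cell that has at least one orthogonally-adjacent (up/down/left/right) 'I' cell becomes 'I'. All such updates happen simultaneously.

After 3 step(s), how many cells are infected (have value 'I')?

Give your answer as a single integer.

Answer: 7

Derivation:
Step 0 (initial): 1 infected
Step 1: +2 new -> 3 infected
Step 2: +2 new -> 5 infected
Step 3: +2 new -> 7 infected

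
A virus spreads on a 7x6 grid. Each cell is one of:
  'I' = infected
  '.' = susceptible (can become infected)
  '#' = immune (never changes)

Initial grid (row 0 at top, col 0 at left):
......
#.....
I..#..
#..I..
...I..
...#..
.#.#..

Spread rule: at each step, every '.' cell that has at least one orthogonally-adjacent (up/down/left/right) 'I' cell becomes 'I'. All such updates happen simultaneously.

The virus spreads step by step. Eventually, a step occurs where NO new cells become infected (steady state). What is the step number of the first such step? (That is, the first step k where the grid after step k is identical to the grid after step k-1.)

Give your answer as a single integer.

Step 0 (initial): 3 infected
Step 1: +5 new -> 8 infected
Step 2: +9 new -> 17 infected
Step 3: +9 new -> 26 infected
Step 4: +7 new -> 33 infected
Step 5: +3 new -> 36 infected
Step 6: +0 new -> 36 infected

Answer: 6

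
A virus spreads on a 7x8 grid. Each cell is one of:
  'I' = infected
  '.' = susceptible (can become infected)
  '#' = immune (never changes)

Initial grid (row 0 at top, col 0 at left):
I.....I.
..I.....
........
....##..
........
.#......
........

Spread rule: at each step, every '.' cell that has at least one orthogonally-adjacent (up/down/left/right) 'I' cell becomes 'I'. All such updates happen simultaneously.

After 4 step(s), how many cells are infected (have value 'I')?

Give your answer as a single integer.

Answer: 36

Derivation:
Step 0 (initial): 3 infected
Step 1: +9 new -> 12 infected
Step 2: +10 new -> 22 infected
Step 3: +8 new -> 30 infected
Step 4: +6 new -> 36 infected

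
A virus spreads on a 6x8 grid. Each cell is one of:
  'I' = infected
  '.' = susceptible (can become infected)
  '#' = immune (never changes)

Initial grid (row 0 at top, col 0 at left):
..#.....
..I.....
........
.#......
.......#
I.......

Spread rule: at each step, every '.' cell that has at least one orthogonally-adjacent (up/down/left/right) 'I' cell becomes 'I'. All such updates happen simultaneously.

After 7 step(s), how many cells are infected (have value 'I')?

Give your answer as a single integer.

Answer: 45

Derivation:
Step 0 (initial): 2 infected
Step 1: +5 new -> 7 infected
Step 2: +10 new -> 17 infected
Step 3: +8 new -> 25 infected
Step 4: +6 new -> 31 infected
Step 5: +6 new -> 37 infected
Step 6: +5 new -> 42 infected
Step 7: +3 new -> 45 infected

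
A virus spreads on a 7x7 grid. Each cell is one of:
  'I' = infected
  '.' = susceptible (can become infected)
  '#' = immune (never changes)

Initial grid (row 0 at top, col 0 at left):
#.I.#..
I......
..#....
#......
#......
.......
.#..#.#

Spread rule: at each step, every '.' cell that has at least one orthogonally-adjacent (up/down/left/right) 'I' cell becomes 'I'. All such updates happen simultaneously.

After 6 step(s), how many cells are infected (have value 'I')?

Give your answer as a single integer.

Answer: 31

Derivation:
Step 0 (initial): 2 infected
Step 1: +5 new -> 7 infected
Step 2: +2 new -> 9 infected
Step 3: +3 new -> 12 infected
Step 4: +5 new -> 17 infected
Step 5: +7 new -> 24 infected
Step 6: +7 new -> 31 infected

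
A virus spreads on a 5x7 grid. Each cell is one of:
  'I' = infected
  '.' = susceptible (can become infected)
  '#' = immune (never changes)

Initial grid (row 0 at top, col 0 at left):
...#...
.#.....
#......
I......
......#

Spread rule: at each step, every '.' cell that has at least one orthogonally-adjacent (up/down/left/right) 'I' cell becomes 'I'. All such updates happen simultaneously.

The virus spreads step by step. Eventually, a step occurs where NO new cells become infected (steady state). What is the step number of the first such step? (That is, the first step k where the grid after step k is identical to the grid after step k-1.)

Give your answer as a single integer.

Step 0 (initial): 1 infected
Step 1: +2 new -> 3 infected
Step 2: +3 new -> 6 infected
Step 3: +3 new -> 9 infected
Step 4: +4 new -> 13 infected
Step 5: +5 new -> 18 infected
Step 6: +5 new -> 23 infected
Step 7: +4 new -> 27 infected
Step 8: +3 new -> 30 infected
Step 9: +1 new -> 31 infected
Step 10: +0 new -> 31 infected

Answer: 10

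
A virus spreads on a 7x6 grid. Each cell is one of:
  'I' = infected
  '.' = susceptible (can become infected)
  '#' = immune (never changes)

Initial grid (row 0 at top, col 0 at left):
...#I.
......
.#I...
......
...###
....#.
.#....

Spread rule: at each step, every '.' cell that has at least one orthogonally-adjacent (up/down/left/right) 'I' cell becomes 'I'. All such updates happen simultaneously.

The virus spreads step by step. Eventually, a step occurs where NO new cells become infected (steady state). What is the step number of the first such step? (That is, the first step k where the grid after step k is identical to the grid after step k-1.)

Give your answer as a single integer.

Step 0 (initial): 2 infected
Step 1: +5 new -> 7 infected
Step 2: +8 new -> 15 infected
Step 3: +7 new -> 22 infected
Step 4: +7 new -> 29 infected
Step 5: +2 new -> 31 infected
Step 6: +2 new -> 33 infected
Step 7: +1 new -> 34 infected
Step 8: +1 new -> 35 infected
Step 9: +0 new -> 35 infected

Answer: 9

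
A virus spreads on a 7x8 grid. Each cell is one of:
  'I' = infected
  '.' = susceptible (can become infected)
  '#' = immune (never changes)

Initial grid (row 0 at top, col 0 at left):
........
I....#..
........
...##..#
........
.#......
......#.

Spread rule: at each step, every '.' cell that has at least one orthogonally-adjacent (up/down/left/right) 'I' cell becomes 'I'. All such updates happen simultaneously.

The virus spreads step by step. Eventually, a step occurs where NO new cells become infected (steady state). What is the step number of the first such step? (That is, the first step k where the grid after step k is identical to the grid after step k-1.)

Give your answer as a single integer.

Step 0 (initial): 1 infected
Step 1: +3 new -> 4 infected
Step 2: +4 new -> 8 infected
Step 3: +5 new -> 13 infected
Step 4: +6 new -> 19 infected
Step 5: +4 new -> 23 infected
Step 6: +5 new -> 28 infected
Step 7: +6 new -> 34 infected
Step 8: +7 new -> 41 infected
Step 9: +4 new -> 45 infected
Step 10: +3 new -> 48 infected
Step 11: +1 new -> 49 infected
Step 12: +1 new -> 50 infected
Step 13: +0 new -> 50 infected

Answer: 13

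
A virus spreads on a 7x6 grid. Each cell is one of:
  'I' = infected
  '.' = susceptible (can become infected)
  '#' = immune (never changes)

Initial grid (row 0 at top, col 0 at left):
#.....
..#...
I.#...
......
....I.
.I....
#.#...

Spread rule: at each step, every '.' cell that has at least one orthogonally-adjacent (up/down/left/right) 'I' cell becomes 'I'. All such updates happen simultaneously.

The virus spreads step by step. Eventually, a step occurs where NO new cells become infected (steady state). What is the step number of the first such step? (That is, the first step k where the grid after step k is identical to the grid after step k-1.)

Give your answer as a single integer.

Step 0 (initial): 3 infected
Step 1: +11 new -> 14 infected
Step 2: +10 new -> 24 infected
Step 3: +7 new -> 31 infected
Step 4: +4 new -> 35 infected
Step 5: +2 new -> 37 infected
Step 6: +0 new -> 37 infected

Answer: 6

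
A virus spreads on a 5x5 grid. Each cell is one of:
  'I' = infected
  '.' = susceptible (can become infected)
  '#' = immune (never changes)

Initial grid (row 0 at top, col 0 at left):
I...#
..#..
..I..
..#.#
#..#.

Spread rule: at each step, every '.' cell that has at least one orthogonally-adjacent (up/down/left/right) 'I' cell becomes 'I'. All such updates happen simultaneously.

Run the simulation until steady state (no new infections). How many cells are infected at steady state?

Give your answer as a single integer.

Step 0 (initial): 2 infected
Step 1: +4 new -> 6 infected
Step 2: +7 new -> 13 infected
Step 3: +4 new -> 17 infected
Step 4: +1 new -> 18 infected
Step 5: +0 new -> 18 infected

Answer: 18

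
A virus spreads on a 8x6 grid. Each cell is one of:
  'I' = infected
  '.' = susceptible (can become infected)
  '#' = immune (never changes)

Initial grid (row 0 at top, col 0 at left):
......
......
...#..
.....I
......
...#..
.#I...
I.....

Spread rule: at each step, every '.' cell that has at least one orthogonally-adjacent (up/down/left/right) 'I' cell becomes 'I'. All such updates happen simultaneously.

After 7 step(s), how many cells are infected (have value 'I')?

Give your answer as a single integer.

Answer: 45

Derivation:
Step 0 (initial): 3 infected
Step 1: +8 new -> 11 infected
Step 2: +10 new -> 21 infected
Step 3: +9 new -> 30 infected
Step 4: +6 new -> 36 infected
Step 5: +4 new -> 40 infected
Step 6: +3 new -> 43 infected
Step 7: +2 new -> 45 infected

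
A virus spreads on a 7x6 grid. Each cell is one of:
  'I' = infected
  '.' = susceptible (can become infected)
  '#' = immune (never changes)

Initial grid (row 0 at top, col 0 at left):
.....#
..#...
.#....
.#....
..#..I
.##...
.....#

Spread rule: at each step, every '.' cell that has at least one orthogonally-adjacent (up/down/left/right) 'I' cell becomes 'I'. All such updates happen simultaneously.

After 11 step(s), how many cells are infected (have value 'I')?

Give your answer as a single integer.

Step 0 (initial): 1 infected
Step 1: +3 new -> 4 infected
Step 2: +4 new -> 8 infected
Step 3: +5 new -> 13 infected
Step 4: +4 new -> 17 infected
Step 5: +4 new -> 21 infected
Step 6: +2 new -> 23 infected
Step 7: +2 new -> 25 infected
Step 8: +2 new -> 27 infected
Step 9: +3 new -> 30 infected
Step 10: +3 new -> 33 infected
Step 11: +1 new -> 34 infected

Answer: 34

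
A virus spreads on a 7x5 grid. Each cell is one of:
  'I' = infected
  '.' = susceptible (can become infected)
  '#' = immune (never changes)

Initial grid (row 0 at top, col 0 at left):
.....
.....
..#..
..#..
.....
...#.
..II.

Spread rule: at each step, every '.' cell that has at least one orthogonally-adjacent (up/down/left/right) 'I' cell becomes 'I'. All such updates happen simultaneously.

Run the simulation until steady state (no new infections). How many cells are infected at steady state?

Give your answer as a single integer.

Answer: 32

Derivation:
Step 0 (initial): 2 infected
Step 1: +3 new -> 5 infected
Step 2: +4 new -> 9 infected
Step 3: +4 new -> 13 infected
Step 4: +4 new -> 17 infected
Step 5: +4 new -> 21 infected
Step 6: +4 new -> 25 infected
Step 7: +5 new -> 30 infected
Step 8: +2 new -> 32 infected
Step 9: +0 new -> 32 infected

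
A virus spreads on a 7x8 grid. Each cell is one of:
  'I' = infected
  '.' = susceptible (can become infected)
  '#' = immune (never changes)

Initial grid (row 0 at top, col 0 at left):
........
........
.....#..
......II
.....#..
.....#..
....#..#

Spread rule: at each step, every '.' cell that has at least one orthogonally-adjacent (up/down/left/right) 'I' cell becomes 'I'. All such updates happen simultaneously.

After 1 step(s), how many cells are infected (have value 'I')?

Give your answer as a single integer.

Step 0 (initial): 2 infected
Step 1: +5 new -> 7 infected

Answer: 7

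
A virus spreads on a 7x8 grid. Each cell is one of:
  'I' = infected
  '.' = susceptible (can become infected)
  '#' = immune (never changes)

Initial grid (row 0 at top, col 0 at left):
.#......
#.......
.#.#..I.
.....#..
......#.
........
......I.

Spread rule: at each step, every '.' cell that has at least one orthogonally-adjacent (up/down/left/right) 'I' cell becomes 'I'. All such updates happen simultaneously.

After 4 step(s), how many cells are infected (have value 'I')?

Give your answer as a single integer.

Step 0 (initial): 2 infected
Step 1: +7 new -> 9 infected
Step 2: +8 new -> 17 infected
Step 3: +8 new -> 25 infected
Step 4: +6 new -> 31 infected

Answer: 31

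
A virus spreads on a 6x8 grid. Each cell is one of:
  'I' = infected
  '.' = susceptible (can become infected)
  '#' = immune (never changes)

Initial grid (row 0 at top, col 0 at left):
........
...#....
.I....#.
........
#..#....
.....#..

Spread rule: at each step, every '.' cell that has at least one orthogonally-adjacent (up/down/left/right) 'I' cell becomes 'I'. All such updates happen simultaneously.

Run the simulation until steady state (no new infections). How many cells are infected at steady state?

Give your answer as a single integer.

Step 0 (initial): 1 infected
Step 1: +4 new -> 5 infected
Step 2: +7 new -> 12 infected
Step 3: +6 new -> 18 infected
Step 4: +6 new -> 24 infected
Step 5: +5 new -> 29 infected
Step 6: +5 new -> 34 infected
Step 7: +4 new -> 38 infected
Step 8: +4 new -> 42 infected
Step 9: +1 new -> 43 infected
Step 10: +0 new -> 43 infected

Answer: 43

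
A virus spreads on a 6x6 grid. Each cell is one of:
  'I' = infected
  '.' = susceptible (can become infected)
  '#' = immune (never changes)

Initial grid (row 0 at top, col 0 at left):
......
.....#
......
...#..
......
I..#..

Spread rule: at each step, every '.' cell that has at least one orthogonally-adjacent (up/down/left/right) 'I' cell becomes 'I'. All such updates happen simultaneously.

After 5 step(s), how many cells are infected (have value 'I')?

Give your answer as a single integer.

Step 0 (initial): 1 infected
Step 1: +2 new -> 3 infected
Step 2: +3 new -> 6 infected
Step 3: +3 new -> 9 infected
Step 4: +4 new -> 13 infected
Step 5: +4 new -> 17 infected

Answer: 17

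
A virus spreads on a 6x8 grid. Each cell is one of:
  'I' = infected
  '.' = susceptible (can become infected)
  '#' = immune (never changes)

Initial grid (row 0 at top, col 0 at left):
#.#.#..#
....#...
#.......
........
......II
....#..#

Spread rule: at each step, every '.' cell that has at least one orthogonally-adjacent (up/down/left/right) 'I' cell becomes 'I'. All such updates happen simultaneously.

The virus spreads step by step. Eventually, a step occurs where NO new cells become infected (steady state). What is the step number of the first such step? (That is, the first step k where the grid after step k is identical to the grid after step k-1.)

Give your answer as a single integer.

Answer: 10

Derivation:
Step 0 (initial): 2 infected
Step 1: +4 new -> 6 infected
Step 2: +5 new -> 11 infected
Step 3: +5 new -> 16 infected
Step 4: +6 new -> 22 infected
Step 5: +5 new -> 27 infected
Step 6: +5 new -> 32 infected
Step 7: +5 new -> 37 infected
Step 8: +1 new -> 38 infected
Step 9: +2 new -> 40 infected
Step 10: +0 new -> 40 infected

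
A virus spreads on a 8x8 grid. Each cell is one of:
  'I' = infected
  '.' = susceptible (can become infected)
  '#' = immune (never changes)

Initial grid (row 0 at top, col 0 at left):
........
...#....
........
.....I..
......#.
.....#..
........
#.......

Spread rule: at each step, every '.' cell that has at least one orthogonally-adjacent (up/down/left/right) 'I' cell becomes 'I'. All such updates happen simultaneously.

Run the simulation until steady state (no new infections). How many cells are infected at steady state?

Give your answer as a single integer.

Answer: 60

Derivation:
Step 0 (initial): 1 infected
Step 1: +4 new -> 5 infected
Step 2: +6 new -> 11 infected
Step 3: +9 new -> 20 infected
Step 4: +9 new -> 29 infected
Step 5: +12 new -> 41 infected
Step 6: +10 new -> 51 infected
Step 7: +6 new -> 57 infected
Step 8: +3 new -> 60 infected
Step 9: +0 new -> 60 infected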